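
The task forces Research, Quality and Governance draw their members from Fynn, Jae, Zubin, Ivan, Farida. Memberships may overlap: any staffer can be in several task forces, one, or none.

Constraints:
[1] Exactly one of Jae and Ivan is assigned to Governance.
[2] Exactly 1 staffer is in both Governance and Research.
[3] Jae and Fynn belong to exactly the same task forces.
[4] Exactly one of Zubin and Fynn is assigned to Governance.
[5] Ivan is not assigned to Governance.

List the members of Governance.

From (5): Ivan ∉ Governance.
(1) (exactly one): Jae ∈ Governance.
(3): Fynn matches Jae: Fynn ∈ Governance.
(4) (exactly one): Zubin ∉ Governance.
Suppose Farida ∉ Governance: no assignment then satisfies all the clues, so Farida ∈ Governance.

Governance = {Farida, Fynn, Jae}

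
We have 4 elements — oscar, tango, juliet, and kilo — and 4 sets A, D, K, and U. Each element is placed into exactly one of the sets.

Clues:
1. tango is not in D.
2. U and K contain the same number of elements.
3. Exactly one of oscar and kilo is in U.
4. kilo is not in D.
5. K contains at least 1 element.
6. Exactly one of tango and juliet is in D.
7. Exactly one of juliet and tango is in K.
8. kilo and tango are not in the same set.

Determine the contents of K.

K = {tango}

From (1): tango ∉ D.
From (4): kilo ∉ D.
(6) (exactly one): juliet ∈ D.
(7) (exactly one): tango ∈ K.
(8): kilo ∉ K.
Suppose oscar ∈ K: no assignment then satisfies all the clues, so oscar ∉ K.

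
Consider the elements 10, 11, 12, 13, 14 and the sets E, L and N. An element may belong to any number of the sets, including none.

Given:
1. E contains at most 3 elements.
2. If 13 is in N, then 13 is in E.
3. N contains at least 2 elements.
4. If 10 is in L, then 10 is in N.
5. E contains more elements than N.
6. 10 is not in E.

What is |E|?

3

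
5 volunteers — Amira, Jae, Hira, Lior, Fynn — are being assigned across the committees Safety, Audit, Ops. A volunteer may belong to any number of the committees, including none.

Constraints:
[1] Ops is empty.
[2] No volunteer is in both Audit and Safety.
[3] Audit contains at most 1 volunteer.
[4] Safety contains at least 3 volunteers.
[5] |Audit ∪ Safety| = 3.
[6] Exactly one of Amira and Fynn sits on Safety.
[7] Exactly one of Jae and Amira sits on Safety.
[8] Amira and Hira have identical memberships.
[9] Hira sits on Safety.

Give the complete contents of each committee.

Safety = {Amira, Hira, Lior}; Audit = {}; Ops = {}

From (9): Hira ∈ Safety.
(1): Ops already has 0, so the rest are out.
(2) (disjoint): Hira ∉ Audit.
(8): Amira matches Hira: Amira ∈ Safety.
(8): Amira matches Hira: Amira ∉ Audit.
(6) (exactly one): Fynn ∉ Safety.
(7) (exactly one): Jae ∉ Safety.
(4): only 3 candidates remain for Safety, so all are in.
(2) (disjoint): Lior ∉ Audit.
Suppose Jae ∈ Audit: no assignment then satisfies all the clues, so Jae ∉ Audit.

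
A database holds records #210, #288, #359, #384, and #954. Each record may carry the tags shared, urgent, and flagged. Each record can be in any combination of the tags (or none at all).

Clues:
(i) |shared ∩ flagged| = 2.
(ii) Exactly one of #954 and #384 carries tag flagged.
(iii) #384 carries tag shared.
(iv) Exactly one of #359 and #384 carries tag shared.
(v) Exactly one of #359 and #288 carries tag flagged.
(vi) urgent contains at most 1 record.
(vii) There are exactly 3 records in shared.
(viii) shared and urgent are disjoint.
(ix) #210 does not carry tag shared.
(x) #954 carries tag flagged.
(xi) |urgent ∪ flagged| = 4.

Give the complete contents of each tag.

shared = {#288, #384, #954}; urgent = {#359}; flagged = {#210, #288, #954}

From (iii): #384 ∈ shared.
From (ix): #210 ∉ shared.
From (x): #954 ∈ flagged.
(ii) (exactly one): #384 ∉ flagged.
(iv) (exactly one): #359 ∉ shared.
(vii): only 3 candidates remain for shared, so all are in.
(viii) (disjoint): #288 ∉ urgent.
(viii) (disjoint): #384 ∉ urgent.
(viii) (disjoint): #954 ∉ urgent.
Suppose #210 ∈ urgent: no assignment then satisfies all the clues, so #210 ∉ urgent.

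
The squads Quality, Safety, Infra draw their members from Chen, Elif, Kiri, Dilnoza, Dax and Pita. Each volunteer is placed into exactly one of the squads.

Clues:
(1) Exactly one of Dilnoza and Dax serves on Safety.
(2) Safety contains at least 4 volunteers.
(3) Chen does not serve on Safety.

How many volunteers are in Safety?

4

From (3): Chen ∉ Safety.
Suppose Elif ∈ Quality: no assignment then satisfies all the clues, so Elif ∉ Quality.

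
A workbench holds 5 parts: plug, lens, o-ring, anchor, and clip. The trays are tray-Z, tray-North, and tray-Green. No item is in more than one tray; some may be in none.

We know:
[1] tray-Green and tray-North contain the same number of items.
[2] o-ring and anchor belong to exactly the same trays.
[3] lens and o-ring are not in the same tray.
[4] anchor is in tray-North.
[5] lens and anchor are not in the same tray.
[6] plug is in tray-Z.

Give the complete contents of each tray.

tray-Z = {plug}; tray-North = {anchor, o-ring}; tray-Green = {clip, lens}

From (4): anchor ∈ tray-North.
From (6): plug ∈ tray-Z.
(2): o-ring matches anchor: o-ring ∉ tray-Z.
(2): o-ring matches anchor: o-ring ∈ tray-North.
(3): lens ∉ tray-North.
Suppose lens ∈ tray-Z: no assignment then satisfies all the clues, so lens ∉ tray-Z.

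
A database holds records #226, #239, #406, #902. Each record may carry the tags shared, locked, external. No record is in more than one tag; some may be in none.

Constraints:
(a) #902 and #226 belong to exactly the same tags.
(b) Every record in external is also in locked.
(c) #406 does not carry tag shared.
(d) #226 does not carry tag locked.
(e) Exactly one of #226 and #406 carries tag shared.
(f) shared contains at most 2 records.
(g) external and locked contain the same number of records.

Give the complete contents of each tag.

shared = {#226, #902}; locked = {}; external = {}

From (c): #406 ∉ shared.
From (d): #226 ∉ locked.
(a): #902 matches #226: #902 ∉ locked.
(b) contrapositive: #226 ∉ external.
(b) contrapositive: #902 ∉ external.
(e) (exactly one): #226 ∈ shared.
(a): #902 matches #226: #902 ∈ shared.
(f): shared already has 2, so the rest are out.
Suppose #239 ∈ locked: no assignment then satisfies all the clues, so #239 ∉ locked.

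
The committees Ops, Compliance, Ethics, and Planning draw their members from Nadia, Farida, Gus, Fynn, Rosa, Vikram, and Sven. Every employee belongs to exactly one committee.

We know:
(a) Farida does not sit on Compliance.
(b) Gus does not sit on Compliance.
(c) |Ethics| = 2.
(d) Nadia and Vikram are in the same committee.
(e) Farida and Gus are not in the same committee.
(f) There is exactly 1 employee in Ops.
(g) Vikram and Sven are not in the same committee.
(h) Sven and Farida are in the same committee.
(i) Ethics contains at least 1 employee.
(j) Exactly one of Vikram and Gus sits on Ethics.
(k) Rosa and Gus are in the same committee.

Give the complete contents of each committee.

Ops = {Fynn}; Compliance = {Nadia, Vikram}; Ethics = {Gus, Rosa}; Planning = {Farida, Sven}

From (a): Farida ∉ Compliance.
From (b): Gus ∉ Compliance.
(h): Sven matches Farida: Sven ∉ Compliance.
(k): Rosa matches Gus: Rosa ∉ Compliance.
Suppose Nadia ∈ Ops: no assignment then satisfies all the clues, so Nadia ∉ Ops.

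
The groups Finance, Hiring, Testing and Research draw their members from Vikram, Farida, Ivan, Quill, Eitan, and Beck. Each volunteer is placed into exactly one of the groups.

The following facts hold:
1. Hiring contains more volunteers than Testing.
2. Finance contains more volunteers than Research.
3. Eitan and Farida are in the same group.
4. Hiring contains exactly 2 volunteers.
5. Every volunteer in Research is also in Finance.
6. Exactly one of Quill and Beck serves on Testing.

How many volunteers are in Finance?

3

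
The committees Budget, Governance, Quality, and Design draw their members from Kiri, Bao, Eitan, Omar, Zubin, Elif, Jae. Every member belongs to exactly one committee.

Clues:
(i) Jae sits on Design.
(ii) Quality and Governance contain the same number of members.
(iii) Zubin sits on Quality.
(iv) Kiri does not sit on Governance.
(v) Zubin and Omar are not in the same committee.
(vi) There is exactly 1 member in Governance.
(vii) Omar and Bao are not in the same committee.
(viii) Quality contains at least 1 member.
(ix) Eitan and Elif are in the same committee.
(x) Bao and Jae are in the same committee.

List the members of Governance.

Governance = {Omar}

From (i): Jae ∈ Design.
From (iii): Zubin ∈ Quality.
From (iv): Kiri ∉ Governance.
(v): Omar ∉ Quality.
(x): Bao matches Jae: Bao ∉ Budget.
(x): Bao matches Jae: Bao ∉ Governance.
(x): Bao matches Jae: Bao ∉ Quality.
(x): Bao matches Jae: Bao ∈ Design.
(vii): Omar ∉ Design.
Suppose Eitan ∈ Governance: no assignment then satisfies all the clues, so Eitan ∉ Governance.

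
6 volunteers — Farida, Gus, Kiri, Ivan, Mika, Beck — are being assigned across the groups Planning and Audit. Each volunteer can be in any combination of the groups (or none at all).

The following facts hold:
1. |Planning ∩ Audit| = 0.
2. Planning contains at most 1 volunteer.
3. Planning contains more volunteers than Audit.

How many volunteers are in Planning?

1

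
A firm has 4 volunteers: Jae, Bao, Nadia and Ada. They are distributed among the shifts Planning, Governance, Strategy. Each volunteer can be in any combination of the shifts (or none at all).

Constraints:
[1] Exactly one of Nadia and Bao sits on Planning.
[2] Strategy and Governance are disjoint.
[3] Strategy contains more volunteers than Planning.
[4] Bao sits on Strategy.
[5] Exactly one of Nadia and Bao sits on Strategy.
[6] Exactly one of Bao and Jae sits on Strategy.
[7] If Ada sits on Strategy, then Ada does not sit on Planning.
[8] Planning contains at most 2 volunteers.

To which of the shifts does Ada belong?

Ada: Strategy

From (4): Bao ∈ Strategy.
(2) (disjoint): Bao ∉ Governance.
(5) (exactly one): Nadia ∉ Strategy.
(6) (exactly one): Jae ∉ Strategy.
Suppose Ada ∈ Planning: no assignment then satisfies all the clues, so Ada ∉ Planning.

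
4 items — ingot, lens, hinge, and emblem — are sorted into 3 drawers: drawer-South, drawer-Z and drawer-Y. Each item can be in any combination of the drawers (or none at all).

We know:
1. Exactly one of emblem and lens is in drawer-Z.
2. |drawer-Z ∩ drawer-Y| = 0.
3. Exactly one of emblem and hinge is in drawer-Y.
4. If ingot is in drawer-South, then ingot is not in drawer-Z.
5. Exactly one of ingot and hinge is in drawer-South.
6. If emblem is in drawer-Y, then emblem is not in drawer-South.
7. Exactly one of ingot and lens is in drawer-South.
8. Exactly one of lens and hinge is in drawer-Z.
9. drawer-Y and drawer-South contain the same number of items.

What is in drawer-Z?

drawer-Z = {lens}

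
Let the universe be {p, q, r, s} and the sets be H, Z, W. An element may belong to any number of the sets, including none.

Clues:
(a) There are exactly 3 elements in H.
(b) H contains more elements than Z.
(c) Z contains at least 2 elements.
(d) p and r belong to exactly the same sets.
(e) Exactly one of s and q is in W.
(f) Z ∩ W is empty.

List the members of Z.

Z = {p, r}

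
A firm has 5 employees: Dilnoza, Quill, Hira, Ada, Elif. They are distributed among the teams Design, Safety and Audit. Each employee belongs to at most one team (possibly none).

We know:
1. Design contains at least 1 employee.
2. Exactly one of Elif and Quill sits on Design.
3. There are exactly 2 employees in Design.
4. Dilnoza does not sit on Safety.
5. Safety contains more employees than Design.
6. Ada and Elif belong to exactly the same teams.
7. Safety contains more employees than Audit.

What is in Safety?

Safety = {Ada, Elif, Hira}

From (4): Dilnoza ∉ Safety.
Suppose Quill ∈ Safety: no assignment then satisfies all the clues, so Quill ∉ Safety.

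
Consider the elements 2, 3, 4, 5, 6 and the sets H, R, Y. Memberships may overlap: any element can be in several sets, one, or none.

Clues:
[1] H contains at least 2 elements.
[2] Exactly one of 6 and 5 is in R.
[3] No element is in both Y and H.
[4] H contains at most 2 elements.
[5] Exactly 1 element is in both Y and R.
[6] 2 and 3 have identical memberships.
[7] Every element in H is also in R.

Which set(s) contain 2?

2: H, R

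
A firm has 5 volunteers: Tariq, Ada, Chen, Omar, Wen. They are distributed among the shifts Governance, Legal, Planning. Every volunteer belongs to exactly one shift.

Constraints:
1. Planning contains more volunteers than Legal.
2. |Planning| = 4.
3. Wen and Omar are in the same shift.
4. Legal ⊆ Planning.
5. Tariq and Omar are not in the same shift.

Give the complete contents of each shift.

Governance = {Tariq}; Legal = {}; Planning = {Ada, Chen, Omar, Wen}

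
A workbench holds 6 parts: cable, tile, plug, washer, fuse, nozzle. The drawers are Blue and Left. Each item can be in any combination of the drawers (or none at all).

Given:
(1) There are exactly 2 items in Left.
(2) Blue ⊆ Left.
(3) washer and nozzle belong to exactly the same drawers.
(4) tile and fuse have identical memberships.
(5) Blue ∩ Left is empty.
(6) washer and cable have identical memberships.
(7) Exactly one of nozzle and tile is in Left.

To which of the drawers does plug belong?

plug: none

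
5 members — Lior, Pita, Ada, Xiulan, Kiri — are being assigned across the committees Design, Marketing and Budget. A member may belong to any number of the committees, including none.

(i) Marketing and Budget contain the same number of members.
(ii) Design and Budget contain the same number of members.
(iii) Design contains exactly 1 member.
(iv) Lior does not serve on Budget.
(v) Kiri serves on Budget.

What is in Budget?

Budget = {Kiri}

From (iv): Lior ∉ Budget.
From (v): Kiri ∈ Budget.
Suppose Pita ∈ Budget: no assignment then satisfies all the clues, so Pita ∉ Budget.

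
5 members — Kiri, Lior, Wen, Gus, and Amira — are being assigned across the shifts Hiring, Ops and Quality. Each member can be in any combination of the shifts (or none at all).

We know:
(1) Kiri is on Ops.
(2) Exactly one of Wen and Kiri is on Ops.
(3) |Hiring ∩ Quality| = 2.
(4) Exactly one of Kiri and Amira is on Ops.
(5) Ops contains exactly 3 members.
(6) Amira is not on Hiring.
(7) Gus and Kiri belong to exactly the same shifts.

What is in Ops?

From (1): Kiri ∈ Ops.
From (6): Amira ∉ Hiring.
(2) (exactly one): Wen ∉ Ops.
(4) (exactly one): Amira ∉ Ops.
(5): only 3 candidates remain for Ops, so all are in.

Ops = {Gus, Kiri, Lior}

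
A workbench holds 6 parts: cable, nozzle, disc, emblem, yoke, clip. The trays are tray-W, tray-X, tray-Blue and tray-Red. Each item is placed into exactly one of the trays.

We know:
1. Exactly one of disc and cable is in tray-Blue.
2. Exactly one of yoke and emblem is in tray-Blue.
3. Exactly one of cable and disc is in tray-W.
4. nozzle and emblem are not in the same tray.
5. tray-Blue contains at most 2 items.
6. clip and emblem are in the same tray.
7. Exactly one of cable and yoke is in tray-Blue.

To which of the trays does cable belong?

cable: tray-W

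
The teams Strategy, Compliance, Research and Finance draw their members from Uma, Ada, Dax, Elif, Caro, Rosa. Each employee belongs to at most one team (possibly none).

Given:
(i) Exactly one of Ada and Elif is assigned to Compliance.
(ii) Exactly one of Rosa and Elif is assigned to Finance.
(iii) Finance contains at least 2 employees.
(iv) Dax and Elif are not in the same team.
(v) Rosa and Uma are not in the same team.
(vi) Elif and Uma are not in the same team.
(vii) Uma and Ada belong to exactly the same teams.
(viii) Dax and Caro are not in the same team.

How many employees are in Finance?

2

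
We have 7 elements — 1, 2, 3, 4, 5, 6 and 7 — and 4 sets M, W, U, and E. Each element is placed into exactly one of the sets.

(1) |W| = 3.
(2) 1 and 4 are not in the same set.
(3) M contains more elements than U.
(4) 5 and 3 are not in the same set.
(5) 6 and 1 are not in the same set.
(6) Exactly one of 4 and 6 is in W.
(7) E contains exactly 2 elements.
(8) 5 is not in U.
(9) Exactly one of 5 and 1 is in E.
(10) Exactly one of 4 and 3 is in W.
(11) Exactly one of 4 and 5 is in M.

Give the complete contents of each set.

From (8): 5 ∉ U.
Suppose 1 ∈ M: no assignment then satisfies all the clues, so 1 ∉ M.

M = {5, 6}; W = {2, 4, 7}; U = {}; E = {1, 3}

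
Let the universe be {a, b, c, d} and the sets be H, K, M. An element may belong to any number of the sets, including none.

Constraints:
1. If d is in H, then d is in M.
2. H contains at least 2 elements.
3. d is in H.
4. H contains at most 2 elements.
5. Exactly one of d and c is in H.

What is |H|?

2

From (3): d ∈ H.
(1): d ∈ M.
(5) (exactly one): c ∉ H.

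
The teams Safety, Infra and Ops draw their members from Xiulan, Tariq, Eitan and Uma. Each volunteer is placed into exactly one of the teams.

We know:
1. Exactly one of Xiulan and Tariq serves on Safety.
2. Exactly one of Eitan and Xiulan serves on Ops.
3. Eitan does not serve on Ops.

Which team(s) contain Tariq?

From (3): Eitan ∉ Ops.
(2) (exactly one): Xiulan ∈ Ops.
(1) (exactly one): Tariq ∈ Safety.

Tariq: Safety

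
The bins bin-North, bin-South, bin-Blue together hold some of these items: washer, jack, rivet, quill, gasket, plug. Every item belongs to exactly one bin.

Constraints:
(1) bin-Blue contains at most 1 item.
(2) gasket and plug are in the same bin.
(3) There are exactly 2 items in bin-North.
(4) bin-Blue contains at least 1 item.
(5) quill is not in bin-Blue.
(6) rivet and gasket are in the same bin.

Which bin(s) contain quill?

quill: bin-North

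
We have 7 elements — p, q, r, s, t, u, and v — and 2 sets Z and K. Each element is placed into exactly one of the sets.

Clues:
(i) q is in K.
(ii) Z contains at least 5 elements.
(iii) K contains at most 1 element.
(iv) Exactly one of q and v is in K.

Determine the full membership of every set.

Z = {p, r, s, t, u, v}; K = {q}

From (i): q ∈ K.
(iii): K already has 1, so the rest are out.
Only one set left: p ∈ Z.
Only one set left: r ∈ Z.
Only one set left: s ∈ Z.
Only one set left: t ∈ Z.
Only one set left: u ∈ Z.
Only one set left: v ∈ Z.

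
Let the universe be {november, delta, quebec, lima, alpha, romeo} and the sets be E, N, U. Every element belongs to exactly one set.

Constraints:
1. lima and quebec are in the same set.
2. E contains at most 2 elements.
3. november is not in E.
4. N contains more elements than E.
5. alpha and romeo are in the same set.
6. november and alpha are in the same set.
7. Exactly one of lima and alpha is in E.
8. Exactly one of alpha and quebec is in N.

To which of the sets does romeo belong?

romeo: N

From (3): november ∉ E.
(6): alpha matches november: alpha ∉ E.
(7) (exactly one): lima ∈ E.
(1): quebec matches lima: quebec ∈ E.
(2): E already has 2, so the rest are out.
(8) (exactly one): alpha ∈ N.
(5): romeo matches alpha: romeo ∈ N.
(6): november matches alpha: november ∈ N.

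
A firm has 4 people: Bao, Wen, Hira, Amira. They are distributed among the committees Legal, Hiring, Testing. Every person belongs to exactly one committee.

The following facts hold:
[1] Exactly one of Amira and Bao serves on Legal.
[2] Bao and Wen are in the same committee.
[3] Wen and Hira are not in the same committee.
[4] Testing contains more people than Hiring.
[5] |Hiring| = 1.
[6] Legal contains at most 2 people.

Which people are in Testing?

Testing = {Bao, Wen}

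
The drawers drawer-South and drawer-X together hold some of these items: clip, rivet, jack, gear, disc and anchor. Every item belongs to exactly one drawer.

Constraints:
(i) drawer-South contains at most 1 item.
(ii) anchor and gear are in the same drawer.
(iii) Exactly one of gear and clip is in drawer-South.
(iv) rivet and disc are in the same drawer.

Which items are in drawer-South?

drawer-South = {clip}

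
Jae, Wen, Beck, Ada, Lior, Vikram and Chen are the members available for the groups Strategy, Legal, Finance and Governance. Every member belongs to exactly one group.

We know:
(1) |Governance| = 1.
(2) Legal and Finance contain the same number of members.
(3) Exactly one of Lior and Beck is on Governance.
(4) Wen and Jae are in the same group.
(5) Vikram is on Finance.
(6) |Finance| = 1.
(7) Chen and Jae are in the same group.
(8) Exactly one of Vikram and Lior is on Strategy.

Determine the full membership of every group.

Strategy = {Chen, Jae, Lior, Wen}; Legal = {Ada}; Finance = {Vikram}; Governance = {Beck}

From (5): Vikram ∈ Finance.
(6): Finance already has 1, so the rest are out.
(8) (exactly one): Lior ∈ Strategy.
(3) (exactly one): Beck ∈ Governance.
(1): Governance already has 1, so the rest are out.
Suppose Jae ∉ Strategy: no assignment then satisfies all the clues, so Jae ∈ Strategy.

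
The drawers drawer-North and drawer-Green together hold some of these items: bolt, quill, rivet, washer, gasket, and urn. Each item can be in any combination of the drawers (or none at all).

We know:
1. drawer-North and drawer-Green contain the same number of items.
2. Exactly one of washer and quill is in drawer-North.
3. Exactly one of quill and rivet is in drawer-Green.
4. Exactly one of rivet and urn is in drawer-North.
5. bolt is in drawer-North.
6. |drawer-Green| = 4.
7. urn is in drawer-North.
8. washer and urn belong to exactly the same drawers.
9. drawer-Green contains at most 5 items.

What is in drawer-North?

drawer-North = {bolt, gasket, urn, washer}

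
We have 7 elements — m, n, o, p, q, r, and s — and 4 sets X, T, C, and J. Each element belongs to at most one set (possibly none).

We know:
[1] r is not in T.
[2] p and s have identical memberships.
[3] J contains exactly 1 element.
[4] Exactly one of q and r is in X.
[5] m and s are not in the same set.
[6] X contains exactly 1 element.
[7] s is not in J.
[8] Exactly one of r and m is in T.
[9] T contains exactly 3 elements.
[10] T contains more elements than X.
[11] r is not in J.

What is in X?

X = {r}

From (1): r ∉ T.
From (7): s ∉ J.
From (11): r ∉ J.
(2): p matches s: p ∉ J.
(8) (exactly one): m ∈ T.
(5): s ∉ T.
(2): p matches s: p ∉ T.
Suppose n ∈ X: no assignment then satisfies all the clues, so n ∉ X.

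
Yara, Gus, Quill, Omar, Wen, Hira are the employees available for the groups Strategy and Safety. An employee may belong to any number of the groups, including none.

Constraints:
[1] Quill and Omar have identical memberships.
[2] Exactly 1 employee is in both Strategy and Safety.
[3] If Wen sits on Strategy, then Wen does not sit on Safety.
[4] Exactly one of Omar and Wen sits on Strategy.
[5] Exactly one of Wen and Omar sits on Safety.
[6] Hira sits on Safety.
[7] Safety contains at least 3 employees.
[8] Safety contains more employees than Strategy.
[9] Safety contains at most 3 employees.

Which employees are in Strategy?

From (6): Hira ∈ Safety.
Suppose Yara ∈ Strategy: no assignment then satisfies all the clues, so Yara ∉ Strategy.

Strategy = {Hira, Wen}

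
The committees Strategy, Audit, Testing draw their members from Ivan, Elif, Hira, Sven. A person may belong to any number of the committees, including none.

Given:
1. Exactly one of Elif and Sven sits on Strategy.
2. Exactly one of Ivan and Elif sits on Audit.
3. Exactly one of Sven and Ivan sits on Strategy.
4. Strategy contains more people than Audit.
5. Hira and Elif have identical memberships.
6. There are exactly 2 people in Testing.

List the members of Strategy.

Strategy = {Elif, Hira, Ivan}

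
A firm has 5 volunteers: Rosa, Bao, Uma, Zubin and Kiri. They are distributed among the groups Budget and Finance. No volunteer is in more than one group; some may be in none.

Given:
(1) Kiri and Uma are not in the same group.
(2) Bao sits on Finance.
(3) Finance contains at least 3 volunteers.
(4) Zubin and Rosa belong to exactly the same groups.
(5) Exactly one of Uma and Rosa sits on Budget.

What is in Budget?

Budget = {Uma}

From (2): Bao ∈ Finance.
Suppose Rosa ∈ Budget: no assignment then satisfies all the clues, so Rosa ∉ Budget.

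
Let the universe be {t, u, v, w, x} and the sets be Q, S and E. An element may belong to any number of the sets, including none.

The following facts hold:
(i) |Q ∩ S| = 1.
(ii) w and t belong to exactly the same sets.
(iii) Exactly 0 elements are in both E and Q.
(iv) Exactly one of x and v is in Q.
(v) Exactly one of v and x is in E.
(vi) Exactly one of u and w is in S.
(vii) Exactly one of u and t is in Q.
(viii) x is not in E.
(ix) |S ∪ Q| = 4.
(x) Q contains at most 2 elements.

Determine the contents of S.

S = {t, w, x}

From (viii): x ∉ E.
(v) (exactly one): v ∈ E.
Suppose t ∉ S: no assignment then satisfies all the clues, so t ∈ S.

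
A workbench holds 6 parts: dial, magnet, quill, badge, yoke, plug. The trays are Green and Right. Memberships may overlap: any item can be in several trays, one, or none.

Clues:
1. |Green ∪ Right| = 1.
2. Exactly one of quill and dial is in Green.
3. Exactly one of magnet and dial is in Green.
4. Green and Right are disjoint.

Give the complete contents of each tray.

Green = {dial}; Right = {}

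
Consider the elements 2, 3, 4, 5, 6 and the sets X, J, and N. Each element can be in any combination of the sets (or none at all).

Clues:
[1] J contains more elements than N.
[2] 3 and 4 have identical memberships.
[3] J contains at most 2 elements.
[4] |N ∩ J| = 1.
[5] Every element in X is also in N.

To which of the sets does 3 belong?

3: none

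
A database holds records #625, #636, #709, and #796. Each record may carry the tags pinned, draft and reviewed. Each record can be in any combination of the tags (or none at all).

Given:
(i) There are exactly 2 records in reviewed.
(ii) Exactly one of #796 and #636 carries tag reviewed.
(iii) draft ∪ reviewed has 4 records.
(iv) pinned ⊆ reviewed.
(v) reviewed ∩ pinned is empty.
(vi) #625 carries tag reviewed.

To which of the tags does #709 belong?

#709: draft

From (vi): #625 ∈ reviewed.
(v) (disjoint): #625 ∉ pinned.
Suppose #709 ∈ pinned: no assignment then satisfies all the clues, so #709 ∉ pinned.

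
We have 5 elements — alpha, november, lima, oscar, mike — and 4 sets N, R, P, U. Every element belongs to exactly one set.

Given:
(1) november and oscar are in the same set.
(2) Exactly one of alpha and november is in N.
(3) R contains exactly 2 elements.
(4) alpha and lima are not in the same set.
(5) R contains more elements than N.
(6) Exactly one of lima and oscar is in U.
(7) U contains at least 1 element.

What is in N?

N = {alpha}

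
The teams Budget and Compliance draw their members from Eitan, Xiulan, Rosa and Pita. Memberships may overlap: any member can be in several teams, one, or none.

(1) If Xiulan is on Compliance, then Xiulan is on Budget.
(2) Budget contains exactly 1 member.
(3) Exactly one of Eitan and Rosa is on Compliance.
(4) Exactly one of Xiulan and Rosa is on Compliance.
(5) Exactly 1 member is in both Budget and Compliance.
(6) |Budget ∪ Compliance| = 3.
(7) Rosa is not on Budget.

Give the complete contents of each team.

Budget = {Xiulan}; Compliance = {Eitan, Pita, Xiulan}

From (7): Rosa ∉ Budget.
Suppose Eitan ∈ Budget: no assignment then satisfies all the clues, so Eitan ∉ Budget.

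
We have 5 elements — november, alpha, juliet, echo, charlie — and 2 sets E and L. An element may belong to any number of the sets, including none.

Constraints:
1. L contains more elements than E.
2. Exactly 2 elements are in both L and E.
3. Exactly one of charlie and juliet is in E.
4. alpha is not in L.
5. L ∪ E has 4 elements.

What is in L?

From (4): alpha ∉ L.
Suppose november ∉ L: no assignment then satisfies all the clues, so november ∈ L.

L = {charlie, echo, juliet, november}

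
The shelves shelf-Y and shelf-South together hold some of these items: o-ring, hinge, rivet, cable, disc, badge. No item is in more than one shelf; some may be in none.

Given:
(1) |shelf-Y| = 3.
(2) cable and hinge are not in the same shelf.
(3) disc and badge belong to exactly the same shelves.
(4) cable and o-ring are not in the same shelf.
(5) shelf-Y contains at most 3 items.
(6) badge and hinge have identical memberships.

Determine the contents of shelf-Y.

shelf-Y = {badge, disc, hinge}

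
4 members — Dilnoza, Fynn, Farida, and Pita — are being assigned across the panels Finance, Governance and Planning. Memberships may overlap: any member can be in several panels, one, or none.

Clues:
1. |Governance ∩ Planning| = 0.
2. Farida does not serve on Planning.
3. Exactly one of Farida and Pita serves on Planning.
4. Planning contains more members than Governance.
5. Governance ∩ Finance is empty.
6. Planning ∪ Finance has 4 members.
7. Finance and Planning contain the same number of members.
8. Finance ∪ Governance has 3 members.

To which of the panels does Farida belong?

Farida: Finance

From (2): Farida ∉ Planning.
(3) (exactly one): Pita ∈ Planning.
Suppose Farida ∉ Finance: no assignment then satisfies all the clues, so Farida ∈ Finance.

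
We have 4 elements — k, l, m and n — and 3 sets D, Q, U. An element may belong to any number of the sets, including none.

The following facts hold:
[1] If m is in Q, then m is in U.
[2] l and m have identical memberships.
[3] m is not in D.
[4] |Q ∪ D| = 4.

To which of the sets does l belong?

l: Q, U

From (3): m ∉ D.
(2): l matches m: l ∉ D.
Suppose l ∉ Q: no assignment then satisfies all the clues, so l ∈ Q.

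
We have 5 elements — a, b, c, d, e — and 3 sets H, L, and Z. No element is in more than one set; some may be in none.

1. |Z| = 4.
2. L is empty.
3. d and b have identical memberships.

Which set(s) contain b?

b: Z

(2): L already has 0, so the rest are out.
Suppose b ∈ H: no assignment then satisfies all the clues, so b ∉ H.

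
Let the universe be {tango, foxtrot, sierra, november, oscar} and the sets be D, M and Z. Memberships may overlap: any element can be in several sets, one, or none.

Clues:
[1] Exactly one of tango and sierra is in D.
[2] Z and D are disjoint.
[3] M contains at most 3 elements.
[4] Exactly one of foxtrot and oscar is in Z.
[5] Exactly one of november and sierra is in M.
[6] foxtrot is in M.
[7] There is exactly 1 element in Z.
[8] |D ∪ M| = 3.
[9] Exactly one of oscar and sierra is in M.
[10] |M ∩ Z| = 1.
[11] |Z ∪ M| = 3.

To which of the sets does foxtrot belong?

foxtrot: M, Z

From (6): foxtrot ∈ M.
Suppose foxtrot ∈ D: no assignment then satisfies all the clues, so foxtrot ∉ D.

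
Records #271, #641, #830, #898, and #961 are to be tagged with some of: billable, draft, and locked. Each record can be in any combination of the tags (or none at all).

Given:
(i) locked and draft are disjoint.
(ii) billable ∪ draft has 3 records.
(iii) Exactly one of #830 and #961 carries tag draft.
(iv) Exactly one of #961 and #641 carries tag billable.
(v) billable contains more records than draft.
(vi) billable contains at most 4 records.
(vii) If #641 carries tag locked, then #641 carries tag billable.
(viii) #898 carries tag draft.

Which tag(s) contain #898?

#898: billable, draft

From (viii): #898 ∈ draft.
(i) (disjoint): #898 ∉ locked.
Suppose #898 ∉ billable: no assignment then satisfies all the clues, so #898 ∈ billable.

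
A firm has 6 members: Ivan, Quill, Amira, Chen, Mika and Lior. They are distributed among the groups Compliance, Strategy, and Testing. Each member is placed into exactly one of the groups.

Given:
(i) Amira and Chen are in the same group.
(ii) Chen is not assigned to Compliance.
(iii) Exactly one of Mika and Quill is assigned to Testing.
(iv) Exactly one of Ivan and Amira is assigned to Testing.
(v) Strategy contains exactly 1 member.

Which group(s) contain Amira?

Amira: Testing

From (ii): Chen ∉ Compliance.
(i): Amira matches Chen: Amira ∉ Compliance.
Suppose Amira ∈ Strategy: no assignment then satisfies all the clues, so Amira ∉ Strategy.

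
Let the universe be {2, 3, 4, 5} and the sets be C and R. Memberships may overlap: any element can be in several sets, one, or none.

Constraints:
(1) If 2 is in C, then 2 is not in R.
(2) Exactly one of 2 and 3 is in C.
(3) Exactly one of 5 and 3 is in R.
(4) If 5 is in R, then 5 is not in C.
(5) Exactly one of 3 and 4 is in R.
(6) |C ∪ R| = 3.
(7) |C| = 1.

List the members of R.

R = {4, 5}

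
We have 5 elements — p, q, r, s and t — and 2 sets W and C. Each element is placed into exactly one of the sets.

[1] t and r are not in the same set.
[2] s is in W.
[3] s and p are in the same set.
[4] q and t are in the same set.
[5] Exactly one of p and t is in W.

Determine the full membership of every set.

W = {p, r, s}; C = {q, t}

From (2): s ∈ W.
(3): p matches s: p ∈ W.
(5) (exactly one): t ∉ W.
Only one set left: t ∈ C.
(1): r ∉ C.
(4): q matches t: q ∉ W.
(4): q matches t: q ∈ C.
Only one set left: r ∈ W.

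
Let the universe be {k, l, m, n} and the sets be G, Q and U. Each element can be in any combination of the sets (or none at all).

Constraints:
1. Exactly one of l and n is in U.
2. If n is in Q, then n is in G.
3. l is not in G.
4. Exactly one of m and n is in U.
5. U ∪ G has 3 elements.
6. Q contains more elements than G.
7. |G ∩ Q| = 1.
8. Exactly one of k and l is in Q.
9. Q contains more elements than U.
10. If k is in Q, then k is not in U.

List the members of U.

U = {l, m}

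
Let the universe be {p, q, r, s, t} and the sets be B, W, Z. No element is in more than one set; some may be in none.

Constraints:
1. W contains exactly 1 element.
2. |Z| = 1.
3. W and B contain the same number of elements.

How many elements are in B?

1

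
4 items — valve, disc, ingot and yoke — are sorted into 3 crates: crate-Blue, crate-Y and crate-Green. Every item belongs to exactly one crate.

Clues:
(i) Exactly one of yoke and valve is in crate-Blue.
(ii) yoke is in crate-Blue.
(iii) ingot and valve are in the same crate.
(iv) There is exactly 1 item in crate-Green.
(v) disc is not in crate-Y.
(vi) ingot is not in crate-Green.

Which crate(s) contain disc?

From (ii): yoke ∈ crate-Blue.
From (v): disc ∉ crate-Y.
From (vi): ingot ∉ crate-Green.
(i) (exactly one): valve ∉ crate-Blue.
(iii): ingot matches valve: ingot ∉ crate-Blue.
(iii): valve matches ingot: valve ∉ crate-Green.
(iv): only 1 candidates remain for crate-Green, so all are in.
Only one crate left: valve ∈ crate-Y.
Only one crate left: ingot ∈ crate-Y.

disc: crate-Green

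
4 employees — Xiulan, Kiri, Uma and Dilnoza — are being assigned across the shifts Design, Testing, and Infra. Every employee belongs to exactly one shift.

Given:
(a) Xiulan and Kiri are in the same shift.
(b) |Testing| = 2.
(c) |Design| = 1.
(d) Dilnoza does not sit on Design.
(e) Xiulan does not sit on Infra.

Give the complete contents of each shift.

Design = {Uma}; Testing = {Kiri, Xiulan}; Infra = {Dilnoza}

From (d): Dilnoza ∉ Design.
From (e): Xiulan ∉ Infra.
(a): Kiri matches Xiulan: Kiri ∉ Infra.
Suppose Xiulan ∈ Design: no assignment then satisfies all the clues, so Xiulan ∉ Design.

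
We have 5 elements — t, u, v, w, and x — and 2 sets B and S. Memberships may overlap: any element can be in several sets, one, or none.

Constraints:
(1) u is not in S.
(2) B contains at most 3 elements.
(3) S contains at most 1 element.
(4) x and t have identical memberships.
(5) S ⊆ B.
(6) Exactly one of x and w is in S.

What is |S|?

1

From (1): u ∉ S.
Suppose t ∈ S: no assignment then satisfies all the clues, so t ∉ S.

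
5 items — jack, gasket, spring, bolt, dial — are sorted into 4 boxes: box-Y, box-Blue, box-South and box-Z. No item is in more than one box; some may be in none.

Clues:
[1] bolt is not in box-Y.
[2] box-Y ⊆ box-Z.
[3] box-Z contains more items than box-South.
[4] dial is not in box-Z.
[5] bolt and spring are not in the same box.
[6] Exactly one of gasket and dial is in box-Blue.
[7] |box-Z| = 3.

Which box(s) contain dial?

dial: box-Blue

From (1): bolt ∉ box-Y.
From (4): dial ∉ box-Z.
(2) contrapositive: dial ∉ box-Y.
Suppose dial ∉ box-Blue: no assignment then satisfies all the clues, so dial ∈ box-Blue.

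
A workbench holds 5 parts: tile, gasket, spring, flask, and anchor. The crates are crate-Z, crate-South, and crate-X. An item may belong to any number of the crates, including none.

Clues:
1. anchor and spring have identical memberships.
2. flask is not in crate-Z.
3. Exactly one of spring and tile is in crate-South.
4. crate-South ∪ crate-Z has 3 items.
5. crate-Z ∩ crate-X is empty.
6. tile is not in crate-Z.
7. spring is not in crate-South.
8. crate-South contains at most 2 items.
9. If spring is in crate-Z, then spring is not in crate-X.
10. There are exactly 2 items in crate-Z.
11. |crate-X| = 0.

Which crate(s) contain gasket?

gasket: none

From (2): flask ∉ crate-Z.
From (6): tile ∉ crate-Z.
From (7): spring ∉ crate-South.
(1): anchor matches spring: anchor ∉ crate-South.
(3) (exactly one): tile ∈ crate-South.
(11): crate-X already has 0, so the rest are out.
Suppose gasket ∈ crate-Z: no assignment then satisfies all the clues, so gasket ∉ crate-Z.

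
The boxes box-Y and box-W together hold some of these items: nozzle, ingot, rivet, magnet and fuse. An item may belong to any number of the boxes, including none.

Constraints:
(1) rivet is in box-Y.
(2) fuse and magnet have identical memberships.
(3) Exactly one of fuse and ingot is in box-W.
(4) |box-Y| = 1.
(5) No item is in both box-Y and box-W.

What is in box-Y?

From (1): rivet ∈ box-Y.
(4): box-Y already has 1, so the rest are out.
(5) (disjoint): rivet ∉ box-W.

box-Y = {rivet}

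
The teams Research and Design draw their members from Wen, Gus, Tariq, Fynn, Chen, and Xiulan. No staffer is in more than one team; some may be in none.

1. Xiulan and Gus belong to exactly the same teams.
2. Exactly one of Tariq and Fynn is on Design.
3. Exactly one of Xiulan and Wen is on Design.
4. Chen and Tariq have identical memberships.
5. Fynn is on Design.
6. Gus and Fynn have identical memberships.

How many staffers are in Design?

3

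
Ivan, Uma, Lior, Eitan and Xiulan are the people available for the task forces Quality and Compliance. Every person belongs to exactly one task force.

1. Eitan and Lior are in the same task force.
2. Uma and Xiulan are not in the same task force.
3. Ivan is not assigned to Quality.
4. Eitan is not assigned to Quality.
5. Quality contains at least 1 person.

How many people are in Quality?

1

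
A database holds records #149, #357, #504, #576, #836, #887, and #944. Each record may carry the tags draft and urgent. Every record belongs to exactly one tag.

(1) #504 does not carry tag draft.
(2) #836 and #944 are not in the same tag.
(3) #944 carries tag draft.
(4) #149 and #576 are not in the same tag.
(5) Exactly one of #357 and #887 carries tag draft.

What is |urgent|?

4

From (1): #504 ∉ draft.
From (3): #944 ∈ draft.
(2): #836 ∉ draft.
Only one tag left: #504 ∈ urgent.
Only one tag left: #836 ∈ urgent.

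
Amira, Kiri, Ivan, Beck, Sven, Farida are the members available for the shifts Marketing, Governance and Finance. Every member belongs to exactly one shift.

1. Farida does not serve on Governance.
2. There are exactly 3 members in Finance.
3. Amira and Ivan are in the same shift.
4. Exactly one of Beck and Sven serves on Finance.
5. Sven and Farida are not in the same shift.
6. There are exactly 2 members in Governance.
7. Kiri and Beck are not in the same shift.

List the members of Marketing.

Marketing = {Farida}

From (1): Farida ∉ Governance.
Suppose Amira ∈ Marketing: no assignment then satisfies all the clues, so Amira ∉ Marketing.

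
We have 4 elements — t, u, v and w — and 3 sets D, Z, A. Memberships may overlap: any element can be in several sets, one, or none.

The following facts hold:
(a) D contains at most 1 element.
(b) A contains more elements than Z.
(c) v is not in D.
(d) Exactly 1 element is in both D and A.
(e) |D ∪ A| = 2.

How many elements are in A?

2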